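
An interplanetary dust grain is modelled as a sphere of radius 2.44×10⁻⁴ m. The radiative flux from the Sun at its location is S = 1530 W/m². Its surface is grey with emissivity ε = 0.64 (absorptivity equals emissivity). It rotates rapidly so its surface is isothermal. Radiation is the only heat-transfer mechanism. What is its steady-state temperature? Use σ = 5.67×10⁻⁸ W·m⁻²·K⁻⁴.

At equilibrium, absorbed power = emitted power.
Absorbing cross-section = πr² = 1.870×10⁻⁷ m²; emitting surface = 4πr² = 7.482×10⁻⁷ m² (ratio 4).
εS·A_cross = εσ·A_surf·T⁴  ⇒  T⁴ = S/(4σ)   (ε cancels).
T⁴ = 1530/(4·5.67×10⁻⁸) = 6.746×10⁹ K⁴.
T = (6.746×10⁹)^(1/4).

T ≈ 287 K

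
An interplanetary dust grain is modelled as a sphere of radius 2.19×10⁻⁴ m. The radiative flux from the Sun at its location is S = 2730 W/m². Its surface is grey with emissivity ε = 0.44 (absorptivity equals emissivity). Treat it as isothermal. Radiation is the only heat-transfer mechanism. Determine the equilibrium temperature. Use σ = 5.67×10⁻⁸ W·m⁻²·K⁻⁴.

T ≈ 331 K

At equilibrium, absorbed power = emitted power.
Absorbing cross-section = πr² = 1.507×10⁻⁷ m²; emitting surface = 4πr² = 6.027×10⁻⁷ m² (ratio 4).
εS·A_cross = εσ·A_surf·T⁴  ⇒  T⁴ = S/(4σ)   (ε cancels).
T⁴ = 2730/(4·5.67×10⁻⁸) = 1.204×10¹⁰ K⁴.
T = (1.204×10¹⁰)^(1/4).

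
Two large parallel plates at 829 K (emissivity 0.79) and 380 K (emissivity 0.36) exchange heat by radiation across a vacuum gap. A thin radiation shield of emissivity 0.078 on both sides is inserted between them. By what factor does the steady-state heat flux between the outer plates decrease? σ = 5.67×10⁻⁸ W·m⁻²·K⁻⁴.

Without shield: q₀ = σΔ(T⁴)/(1/ε₁+1/ε₂−1) with denominator 3.044.
With shield the two gaps are in series; the resistances add: (1/ε₁+1/ε_s−1)+(1/ε_s+1/ε₂−1) = 13.09+14.60 = 27.68.
Heat-flux ratio q₀/q = 27.68/3.044.

factor ≈ 9.10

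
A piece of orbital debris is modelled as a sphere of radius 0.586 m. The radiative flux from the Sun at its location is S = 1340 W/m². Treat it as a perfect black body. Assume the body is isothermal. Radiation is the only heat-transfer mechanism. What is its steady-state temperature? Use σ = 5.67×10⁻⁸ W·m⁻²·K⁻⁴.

T ≈ 277 K

At equilibrium, absorbed power = emitted power.
Absorbing cross-section = πr² = 1.079 m²; emitting surface = 4πr² = 4.315 m² (ratio 4).
S·A_cross = εσ·A_surf·T⁴  ⇒  T⁴ = S/(4σ).
T⁴ = 1.00·1340/(4·5.67×10⁻⁸) = 5.908×10⁹ K⁴.
T = (5.908×10⁹)^(1/4).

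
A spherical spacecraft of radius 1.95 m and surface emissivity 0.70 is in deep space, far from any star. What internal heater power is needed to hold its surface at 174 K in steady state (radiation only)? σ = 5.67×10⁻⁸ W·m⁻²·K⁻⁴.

P ≈ 1740 W

P = εσ·4πr²·T⁴.
4πr² = 47.78 m²; T⁴ = 9.166×10⁸ K⁴.
P = 0.70·5.67×10⁻⁸·47.78·9.166×10⁸.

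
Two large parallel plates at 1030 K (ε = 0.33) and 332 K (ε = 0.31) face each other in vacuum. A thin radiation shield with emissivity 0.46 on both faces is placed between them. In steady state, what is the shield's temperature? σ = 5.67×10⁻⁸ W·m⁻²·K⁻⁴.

In steady state the net flux on the hot side equals that on the cold side.
σ(T₁⁴−T_s⁴)/D₁ = σ(T_s⁴−T₂⁴)/D₂, with D₁ = 1/ε₁+1/ε_s−1 = 4.204, D₂ = 1/ε_s+1/ε₂−1 = 4.400.
Solve for T_s⁴: T_s⁴ = (D₂·T₁⁴ + D₁·T₂⁴)/(D₁+D₂) = 5.815×10¹¹ K⁴.

T_s ≈ 873 K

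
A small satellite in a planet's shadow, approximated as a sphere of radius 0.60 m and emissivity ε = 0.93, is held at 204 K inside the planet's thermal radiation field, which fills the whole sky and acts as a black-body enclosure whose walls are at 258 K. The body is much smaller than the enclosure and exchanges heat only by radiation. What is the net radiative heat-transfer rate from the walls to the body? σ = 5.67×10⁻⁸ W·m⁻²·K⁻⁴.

For a small grey body in a large enclosure: P_net = εσA(T_body⁴ − T_wall⁴).
A = 4πr² = 4.524 m²; T_body⁴ − T_wall⁴ = 1.732×10⁹ − 4.431×10⁹ = -2.699×10⁹ K⁴.
|P_net| = 0.93·5.67×10⁻⁸·4.524·2.699×10⁹.

P_net ≈ 644 W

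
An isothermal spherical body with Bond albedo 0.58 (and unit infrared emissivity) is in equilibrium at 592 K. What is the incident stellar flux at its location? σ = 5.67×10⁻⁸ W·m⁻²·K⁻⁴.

(1−a)S·πr² = σ·4πr²·T⁴ ⇒ S = 4σT⁴/(1−a).
S = 4·5.67×10⁻⁸·1.228×10¹¹/0.420.

S ≈ 66300 W/m²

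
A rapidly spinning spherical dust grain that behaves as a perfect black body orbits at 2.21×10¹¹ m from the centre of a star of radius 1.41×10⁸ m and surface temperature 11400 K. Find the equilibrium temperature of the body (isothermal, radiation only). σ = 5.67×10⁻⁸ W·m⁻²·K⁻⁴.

The star's surface emits σT_*⁴; at distance d the flux is S = σT_*⁴(R_*/d)².
S = 5.67×10⁻⁸·(11400)⁴·(1.41×10⁸/2.21×10¹¹)² = 389.8 W/m².
For an isothermal sphere T⁴ = (1−a)S/(4σ) = 1.719×10⁹ K⁴.

T ≈ 204 K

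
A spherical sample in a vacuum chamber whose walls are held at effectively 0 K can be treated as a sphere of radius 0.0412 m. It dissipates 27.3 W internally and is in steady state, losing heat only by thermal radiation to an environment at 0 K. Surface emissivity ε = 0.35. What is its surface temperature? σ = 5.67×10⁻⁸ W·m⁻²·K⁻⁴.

Steady state: internal power = radiated power, P = εσA T⁴.
Radiating area A = 4πr² = 0.02133 m².
T⁴ = P/(εσA) = 27.3/(0.35·5.67×10⁻⁸·0.02133) = 6.449×10¹⁰ K⁴.
T = (6.449×10¹⁰)^(1/4).

T ≈ 504 K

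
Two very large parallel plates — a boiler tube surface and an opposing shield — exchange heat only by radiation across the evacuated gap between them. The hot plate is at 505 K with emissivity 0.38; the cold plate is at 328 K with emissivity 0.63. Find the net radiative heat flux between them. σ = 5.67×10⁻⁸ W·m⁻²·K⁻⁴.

For two infinite grey parallel plates, q = σ(T₁⁴ − T₂⁴)/(1/ε₁ + 1/ε₂ − 1).
T₁⁴ − T₂⁴ = 6.504×10¹⁰ − 1.157×10¹⁰ = 5.346×10¹⁰ K⁴.
1/ε₁ + 1/ε₂ − 1 = 2.632 + 1.587 − 1 = 3.219.
q = 5.67×10⁻⁸ × 5.346×10¹⁰ / 3.219.

q ≈ 942 W/m²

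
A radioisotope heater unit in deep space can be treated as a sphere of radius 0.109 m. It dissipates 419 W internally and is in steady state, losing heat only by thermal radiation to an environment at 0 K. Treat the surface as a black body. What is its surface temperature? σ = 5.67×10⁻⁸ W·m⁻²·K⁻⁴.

T ≈ 472 K

Steady state: internal power = radiated power, P = εσA T⁴.
Radiating area A = 4πr² = 0.1493 m².
T⁴ = P/(εσA) = 419/(1.0·5.67×10⁻⁸·0.1493) = 4.950×10¹⁰ K⁴.
T = (4.950×10¹⁰)^(1/4).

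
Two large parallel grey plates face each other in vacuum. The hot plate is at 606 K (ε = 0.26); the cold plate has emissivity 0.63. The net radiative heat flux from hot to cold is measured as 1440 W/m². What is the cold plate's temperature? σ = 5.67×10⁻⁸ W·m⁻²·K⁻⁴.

q = σ(T₁⁴ − T₂⁴)/(1/ε₁ + 1/ε₂ − 1); denominator = 4.433.
T₂⁴ = T₁⁴ − q·(1/ε₁+1/ε₂−1)/σ = 1.349×10¹¹ − 1440·4.433/5.67×10⁻⁸
    = 2.227×10¹⁰ K⁴.

T₂ ≈ 386 K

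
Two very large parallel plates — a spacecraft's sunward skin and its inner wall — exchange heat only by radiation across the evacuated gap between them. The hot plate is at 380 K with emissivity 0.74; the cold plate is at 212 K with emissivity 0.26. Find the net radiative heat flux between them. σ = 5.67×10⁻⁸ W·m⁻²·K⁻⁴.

q ≈ 254 W/m²

For two infinite grey parallel plates, q = σ(T₁⁴ − T₂⁴)/(1/ε₁ + 1/ε₂ − 1).
T₁⁴ − T₂⁴ = 2.085×10¹⁰ − 2.020×10⁹ = 1.883×10¹⁰ K⁴.
1/ε₁ + 1/ε₂ − 1 = 1.351 + 3.846 − 1 = 4.198.
q = 5.67×10⁻⁸ × 1.883×10¹⁰ / 4.198.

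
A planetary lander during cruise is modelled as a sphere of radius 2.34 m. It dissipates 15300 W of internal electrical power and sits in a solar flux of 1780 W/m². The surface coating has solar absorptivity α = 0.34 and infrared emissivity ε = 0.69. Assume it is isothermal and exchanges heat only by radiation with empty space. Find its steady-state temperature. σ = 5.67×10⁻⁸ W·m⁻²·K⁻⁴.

T ≈ 313 K

At steady state, absorbed solar power + internal power = radiated power.
Absorbed: α·S·A_cross = 0.34·1780·17.20 = 10410 W (cross-section πr²).
Total input = 10410 + 15300 = 25710 W.
Radiated: εσ·A_surf·T⁴ with A_surf = 4πr² = 68.81 m².
T⁴ = 25710/(0.69·5.67×10⁻⁸·68.81) = 9.551×10⁹ K⁴.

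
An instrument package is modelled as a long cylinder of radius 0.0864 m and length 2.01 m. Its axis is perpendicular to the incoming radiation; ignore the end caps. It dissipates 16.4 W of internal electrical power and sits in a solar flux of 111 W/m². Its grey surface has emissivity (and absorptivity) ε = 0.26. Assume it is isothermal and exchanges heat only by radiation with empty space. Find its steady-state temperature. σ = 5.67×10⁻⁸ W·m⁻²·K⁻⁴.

T ≈ 201 K

At steady state, absorbed solar power + internal power = radiated power.
Absorbed: α·S·A_cross = 0.26·111·0.3473 = 10.02 W (cross-section 2rL).
Total input = 10.02 + 16.4 = 26.42 W.
Radiated: εσ·A_surf·T⁴ with A_surf = 2πrL = 1.091 m².
T⁴ = 26.42/(0.26·5.67×10⁻⁸·1.091) = 1.643×10⁹ K⁴.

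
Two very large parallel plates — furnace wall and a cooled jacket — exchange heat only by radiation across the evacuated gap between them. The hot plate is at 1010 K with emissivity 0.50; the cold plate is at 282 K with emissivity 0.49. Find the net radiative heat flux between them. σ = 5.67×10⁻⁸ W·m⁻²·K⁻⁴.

q ≈ 19300 W/m²

For two infinite grey parallel plates, q = σ(T₁⁴ − T₂⁴)/(1/ε₁ + 1/ε₂ − 1).
T₁⁴ − T₂⁴ = 1.041×10¹² − 6.324×10⁹ = 1.034×10¹² K⁴.
1/ε₁ + 1/ε₂ − 1 = 2.000 + 2.041 − 1 = 3.041.
q = 5.67×10⁻⁸ × 1.034×10¹² / 3.041.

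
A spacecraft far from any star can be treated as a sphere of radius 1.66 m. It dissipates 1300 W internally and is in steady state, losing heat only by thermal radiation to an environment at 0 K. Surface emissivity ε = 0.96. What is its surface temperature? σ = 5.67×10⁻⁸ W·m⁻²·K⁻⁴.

Steady state: internal power = radiated power, P = εσA T⁴.
Radiating area A = 4πr² = 34.63 m².
T⁴ = P/(εσA) = 1300/(0.96·5.67×10⁻⁸·34.63) = 6.897×10⁸ K⁴.
T = (6.897×10⁸)^(1/4).

T ≈ 162 K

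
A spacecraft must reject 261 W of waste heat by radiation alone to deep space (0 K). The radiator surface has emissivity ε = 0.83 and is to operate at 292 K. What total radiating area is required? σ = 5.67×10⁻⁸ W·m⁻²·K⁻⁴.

P = εσA T⁴ ⇒ A = P/(εσT⁴).
T⁴ = 7.270×10⁹ K⁴.
A = 261/(0.83 × 5.67×10⁻⁸ × 7.270×10⁹).

A ≈ 0.763 m²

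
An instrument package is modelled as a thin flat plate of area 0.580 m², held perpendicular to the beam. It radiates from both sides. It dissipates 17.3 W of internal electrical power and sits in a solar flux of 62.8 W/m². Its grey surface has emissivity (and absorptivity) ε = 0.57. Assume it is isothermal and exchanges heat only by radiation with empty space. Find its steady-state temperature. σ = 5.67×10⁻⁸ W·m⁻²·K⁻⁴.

At steady state, absorbed solar power + internal power = radiated power.
Absorbed: α·S·A_cross = 0.57·62.8·0.5800 = 20.76 W (cross-section A).
Total input = 20.76 + 17.3 = 38.06 W.
Radiated: εσ·A_surf·T⁴ with A_surf = 2A = 1.160 m².
T⁴ = 38.06/(0.57·5.67×10⁻⁸·1.160) = 1.015×10⁹ K⁴.

T ≈ 179 K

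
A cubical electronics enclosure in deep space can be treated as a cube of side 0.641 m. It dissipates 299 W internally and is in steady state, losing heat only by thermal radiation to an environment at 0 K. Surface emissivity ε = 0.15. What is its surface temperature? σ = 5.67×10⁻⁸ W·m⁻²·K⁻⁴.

Steady state: internal power = radiated power, P = εσA T⁴.
Radiating area A = 6L² = 2.465 m².
T⁴ = P/(εσA) = 299/(0.15·5.67×10⁻⁸·2.465) = 1.426×10¹⁰ K⁴.
T = (1.426×10¹⁰)^(1/4).

T ≈ 346 K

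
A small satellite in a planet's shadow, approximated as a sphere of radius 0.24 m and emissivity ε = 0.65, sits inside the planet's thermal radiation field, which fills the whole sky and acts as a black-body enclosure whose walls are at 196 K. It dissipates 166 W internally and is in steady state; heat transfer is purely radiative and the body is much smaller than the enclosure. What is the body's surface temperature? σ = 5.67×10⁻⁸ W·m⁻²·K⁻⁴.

For a small grey body in a large enclosure, net radiated power = εσA(T⁴ − T_w⁴).
Steady state: P = εσA(T⁴ − T_w⁴) with A = 4πr² = 0.7238 m².
T⁴ = P/(εσA) + T_w⁴ = 166/(0.65·5.67×10⁻⁸·0.7238) + (196)⁴
    = 6.223×10⁹ + 1.476×10⁹ = 7.698×10⁹ K⁴.

T ≈ 296 K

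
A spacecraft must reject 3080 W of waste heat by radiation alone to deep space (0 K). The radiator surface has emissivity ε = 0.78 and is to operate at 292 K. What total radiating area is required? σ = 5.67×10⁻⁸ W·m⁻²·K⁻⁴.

A ≈ 9.58 m²

P = εσA T⁴ ⇒ A = P/(εσT⁴).
T⁴ = 7.270×10⁹ K⁴.
A = 3080/(0.78 × 5.67×10⁻⁸ × 7.270×10⁹).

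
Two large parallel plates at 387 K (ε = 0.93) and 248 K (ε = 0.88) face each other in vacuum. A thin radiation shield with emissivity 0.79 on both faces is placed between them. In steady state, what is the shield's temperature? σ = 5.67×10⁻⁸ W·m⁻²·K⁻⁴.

In steady state the net flux on the hot side equals that on the cold side.
σ(T₁⁴−T_s⁴)/D₁ = σ(T_s⁴−T₂⁴)/D₂, with D₁ = 1/ε₁+1/ε_s−1 = 1.341, D₂ = 1/ε_s+1/ε₂−1 = 1.402.
Solve for T_s⁴: T_s⁴ = (D₂·T₁⁴ + D₁·T₂⁴)/(D₁+D₂) = 1.331×10¹⁰ K⁴.

T_s ≈ 340 K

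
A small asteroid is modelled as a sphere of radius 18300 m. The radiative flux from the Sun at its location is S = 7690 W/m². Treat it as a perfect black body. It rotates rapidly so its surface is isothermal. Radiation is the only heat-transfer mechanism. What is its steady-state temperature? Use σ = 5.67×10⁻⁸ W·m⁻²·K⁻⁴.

At equilibrium, absorbed power = emitted power.
Absorbing cross-section = πr² = 1.052×10⁹ m²; emitting surface = 4πr² = 4.208×10⁹ m² (ratio 4).
S·A_cross = εσ·A_surf·T⁴  ⇒  T⁴ = S/(4σ).
T⁴ = 1.00·7690/(4·5.67×10⁻⁸) = 3.391×10¹⁰ K⁴.
T = (3.391×10¹⁰)^(1/4).

T ≈ 429 K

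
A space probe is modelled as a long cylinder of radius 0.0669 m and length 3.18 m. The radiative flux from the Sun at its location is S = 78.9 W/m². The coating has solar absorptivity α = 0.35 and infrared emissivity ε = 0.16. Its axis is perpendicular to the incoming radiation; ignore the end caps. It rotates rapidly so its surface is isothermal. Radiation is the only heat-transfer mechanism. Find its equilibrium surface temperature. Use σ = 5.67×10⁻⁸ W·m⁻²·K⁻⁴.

T ≈ 176 K

At equilibrium, absorbed power = emitted power.
Absorbing cross-section = 2rL = 0.4255 m²; emitting surface = 2πrL = 1.337 m² (ratio π).
αS·A_cross = εσ·A_surf·T⁴  ⇒  T⁴ = αS/(ε·πσ).
T⁴ = 0.350·78.9/(0.16·π·5.67×10⁻⁸) = 9.689×10⁸ K⁴.
T = (9.689×10⁸)^(1/4).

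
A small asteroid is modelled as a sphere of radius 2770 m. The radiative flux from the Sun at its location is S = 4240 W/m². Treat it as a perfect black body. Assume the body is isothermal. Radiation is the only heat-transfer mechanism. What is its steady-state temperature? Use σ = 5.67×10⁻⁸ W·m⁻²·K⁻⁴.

At equilibrium, absorbed power = emitted power.
Absorbing cross-section = πr² = 2.411×10⁷ m²; emitting surface = 4πr² = 9.642×10⁷ m² (ratio 4).
S·A_cross = εσ·A_surf·T⁴  ⇒  T⁴ = S/(4σ).
T⁴ = 1.00·4240/(4·5.67×10⁻⁸) = 1.869×10¹⁰ K⁴.
T = (1.869×10¹⁰)^(1/4).

T ≈ 370 K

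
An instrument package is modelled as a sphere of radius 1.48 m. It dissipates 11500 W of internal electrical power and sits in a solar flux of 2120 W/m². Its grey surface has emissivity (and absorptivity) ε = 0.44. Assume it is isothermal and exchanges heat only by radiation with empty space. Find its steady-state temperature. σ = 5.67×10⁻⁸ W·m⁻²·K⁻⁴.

At steady state, absorbed solar power + internal power = radiated power.
Absorbed: α·S·A_cross = 0.44·2120·6.881 = 6419 W (cross-section πr²).
Total input = 6419 + 11500 = 17920 W.
Radiated: εσ·A_surf·T⁴ with A_surf = 4πr² = 27.53 m².
T⁴ = 17920/(0.44·5.67×10⁻⁸·27.53) = 2.609×10¹⁰ K⁴.

T ≈ 402 K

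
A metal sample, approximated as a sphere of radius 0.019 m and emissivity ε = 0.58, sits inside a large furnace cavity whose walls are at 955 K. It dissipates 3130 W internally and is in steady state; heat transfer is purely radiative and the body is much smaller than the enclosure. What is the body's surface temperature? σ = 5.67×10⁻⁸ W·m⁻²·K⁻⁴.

For a small grey body in a large enclosure, net radiated power = εσA(T⁴ − T_w⁴).
Steady state: P = εσA(T⁴ − T_w⁴) with A = 4πr² = 0.004536 m².
T⁴ = P/(εσA) + T_w⁴ = 3130/(0.58·5.67×10⁻⁸·0.004536) + (955)⁴
    = 2.098×10¹³ + 8.318×10¹¹ = 2.181×10¹³ K⁴.

T ≈ 2160 K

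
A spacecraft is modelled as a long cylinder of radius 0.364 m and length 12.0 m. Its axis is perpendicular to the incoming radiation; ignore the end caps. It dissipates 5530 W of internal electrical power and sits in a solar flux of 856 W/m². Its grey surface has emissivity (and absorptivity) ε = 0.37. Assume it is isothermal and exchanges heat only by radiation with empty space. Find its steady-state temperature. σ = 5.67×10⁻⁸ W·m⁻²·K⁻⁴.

At steady state, absorbed solar power + internal power = radiated power.
Absorbed: α·S·A_cross = 0.37·856·8.736 = 2767 W (cross-section 2rL).
Total input = 2767 + 5530 = 8297 W.
Radiated: εσ·A_surf·T⁴ with A_surf = 2πrL = 27.44 m².
T⁴ = 8297/(0.37·5.67×10⁻⁸·27.44) = 1.441×10¹⁰ K⁴.

T ≈ 346 K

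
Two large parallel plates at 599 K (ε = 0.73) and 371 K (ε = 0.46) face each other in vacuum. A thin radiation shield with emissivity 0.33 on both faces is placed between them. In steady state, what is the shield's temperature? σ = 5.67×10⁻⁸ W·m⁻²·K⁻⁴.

In steady state the net flux on the hot side equals that on the cold side.
σ(T₁⁴−T_s⁴)/D₁ = σ(T_s⁴−T₂⁴)/D₂, with D₁ = 1/ε₁+1/ε_s−1 = 3.400, D₂ = 1/ε_s+1/ε₂−1 = 4.204.
Solve for T_s⁴: T_s⁴ = (D₂·T₁⁴ + D₁·T₂⁴)/(D₁+D₂) = 7.965×10¹⁰ K⁴.

T_s ≈ 531 K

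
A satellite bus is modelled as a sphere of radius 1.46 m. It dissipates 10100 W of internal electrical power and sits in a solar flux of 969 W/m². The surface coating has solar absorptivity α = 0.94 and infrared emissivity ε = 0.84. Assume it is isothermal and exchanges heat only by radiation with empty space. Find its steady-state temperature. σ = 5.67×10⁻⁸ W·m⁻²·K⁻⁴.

T ≈ 336 K

At steady state, absorbed solar power + internal power = radiated power.
Absorbed: α·S·A_cross = 0.94·969·6.697 = 6100 W (cross-section πr²).
Total input = 6100 + 10100 = 16200 W.
Radiated: εσ·A_surf·T⁴ with A_surf = 4πr² = 26.79 m².
T⁴ = 16200/(0.84·5.67×10⁻⁸·26.79) = 1.270×10¹⁰ K⁴.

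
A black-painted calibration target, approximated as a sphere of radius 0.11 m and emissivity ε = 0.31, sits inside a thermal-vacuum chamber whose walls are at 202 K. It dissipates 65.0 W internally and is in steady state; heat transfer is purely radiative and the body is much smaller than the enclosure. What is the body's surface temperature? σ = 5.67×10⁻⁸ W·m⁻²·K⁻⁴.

For a small grey body in a large enclosure, net radiated power = εσA(T⁴ − T_w⁴).
Steady state: P = εσA(T⁴ − T_w⁴) with A = 4πr² = 0.1521 m².
T⁴ = P/(εσA) + T_w⁴ = 65.0/(0.31·5.67×10⁻⁸·0.1521) + (202)⁴
    = 2.432×10¹⁰ + 1.665×10⁹ = 2.599×10¹⁰ K⁴.

T ≈ 401 K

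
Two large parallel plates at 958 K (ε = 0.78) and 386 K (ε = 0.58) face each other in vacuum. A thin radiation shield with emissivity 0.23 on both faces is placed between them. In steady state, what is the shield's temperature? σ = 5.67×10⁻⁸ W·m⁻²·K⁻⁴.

T_s ≈ 819 K

In steady state the net flux on the hot side equals that on the cold side.
σ(T₁⁴−T_s⁴)/D₁ = σ(T_s⁴−T₂⁴)/D₂, with D₁ = 1/ε₁+1/ε_s−1 = 4.630, D₂ = 1/ε_s+1/ε₂−1 = 5.072.
Solve for T_s⁴: T_s⁴ = (D₂·T₁⁴ + D₁·T₂⁴)/(D₁+D₂) = 4.509×10¹¹ K⁴.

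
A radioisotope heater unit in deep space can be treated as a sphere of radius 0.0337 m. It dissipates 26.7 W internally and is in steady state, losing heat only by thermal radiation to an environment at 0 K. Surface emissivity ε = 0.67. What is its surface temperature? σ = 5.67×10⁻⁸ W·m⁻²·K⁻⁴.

T ≈ 471 K

Steady state: internal power = radiated power, P = εσA T⁴.
Radiating area A = 4πr² = 0.01427 m².
T⁴ = P/(εσA) = 26.7/(0.67·5.67×10⁻⁸·0.01427) = 4.925×10¹⁰ K⁴.
T = (4.925×10¹⁰)^(1/4).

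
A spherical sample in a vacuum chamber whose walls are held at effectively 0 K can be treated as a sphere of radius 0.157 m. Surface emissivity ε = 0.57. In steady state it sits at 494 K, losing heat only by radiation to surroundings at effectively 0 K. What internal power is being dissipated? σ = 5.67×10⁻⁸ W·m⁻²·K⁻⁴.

P ≈ 596 W

Steady state: P = εσA T⁴.
A = 4πr² = 0.3097 m²; T⁴ = (494)⁴ = 5.955×10¹⁰ K⁴.
P = 0.57 × 5.67×10⁻⁸ × 0.3097 × 5.955×10¹⁰.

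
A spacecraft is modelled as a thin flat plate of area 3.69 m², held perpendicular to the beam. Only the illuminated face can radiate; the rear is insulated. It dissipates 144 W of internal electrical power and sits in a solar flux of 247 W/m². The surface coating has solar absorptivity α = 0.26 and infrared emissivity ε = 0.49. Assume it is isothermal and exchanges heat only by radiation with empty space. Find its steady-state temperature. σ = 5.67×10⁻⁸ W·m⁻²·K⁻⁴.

T ≈ 247 K

At steady state, absorbed solar power + internal power = radiated power.
Absorbed: α·S·A_cross = 0.26·247·3.690 = 237.0 W (cross-section A).
Total input = 237.0 + 144 = 381.0 W.
Radiated: εσ·A_surf·T⁴ with A_surf = A = 3.690 m².
T⁴ = 381.0/(0.49·5.67×10⁻⁸·3.690) = 3.716×10⁹ K⁴.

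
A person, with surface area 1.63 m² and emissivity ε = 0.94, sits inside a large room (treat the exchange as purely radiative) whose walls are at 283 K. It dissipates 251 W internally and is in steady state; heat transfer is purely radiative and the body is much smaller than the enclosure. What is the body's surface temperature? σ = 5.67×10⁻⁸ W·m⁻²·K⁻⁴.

T ≈ 311 K

For a small grey body in a large enclosure, net radiated power = εσA(T⁴ − T_w⁴).
Steady state: P = εσA(T⁴ − T_w⁴) with A = 1.63 m².
T⁴ = P/(εσA) + T_w⁴ = 251/(0.94·5.67×10⁻⁸·1.630) + (283)⁴
    = 2.889×10⁹ + 6.414×10⁹ = 9.303×10⁹ K⁴.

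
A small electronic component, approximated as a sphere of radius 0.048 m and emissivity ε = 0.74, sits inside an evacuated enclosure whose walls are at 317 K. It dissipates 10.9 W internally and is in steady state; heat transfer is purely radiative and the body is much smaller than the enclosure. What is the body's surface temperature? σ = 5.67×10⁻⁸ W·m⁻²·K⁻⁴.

For a small grey body in a large enclosure, net radiated power = εσA(T⁴ − T_w⁴).
Steady state: P = εσA(T⁴ − T_w⁴) with A = 4πr² = 0.02895 m².
T⁴ = P/(εσA) + T_w⁴ = 10.9/(0.74·5.67×10⁻⁸·0.02895) + (317)⁴
    = 8.973×10⁹ + 1.010×10¹⁰ = 1.907×10¹⁰ K⁴.

T ≈ 372 K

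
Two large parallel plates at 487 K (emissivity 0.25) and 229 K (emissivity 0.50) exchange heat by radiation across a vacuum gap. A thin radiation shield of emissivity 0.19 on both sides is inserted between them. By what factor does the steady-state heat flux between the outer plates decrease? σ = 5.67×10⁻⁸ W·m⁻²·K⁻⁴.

Without shield: q₀ = σΔ(T⁴)/(1/ε₁+1/ε₂−1) with denominator 5.000.
With shield the two gaps are in series; the resistances add: (1/ε₁+1/ε_s−1)+(1/ε_s+1/ε₂−1) = 8.263+6.263 = 14.53.
Heat-flux ratio q₀/q = 14.53/5.000.

factor ≈ 2.91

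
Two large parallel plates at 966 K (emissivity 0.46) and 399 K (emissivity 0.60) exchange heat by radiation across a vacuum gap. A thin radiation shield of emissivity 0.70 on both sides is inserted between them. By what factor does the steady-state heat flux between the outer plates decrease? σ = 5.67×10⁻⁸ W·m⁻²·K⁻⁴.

factor ≈ 1.65

Without shield: q₀ = σΔ(T⁴)/(1/ε₁+1/ε₂−1) with denominator 2.841.
With shield the two gaps are in series; the resistances add: (1/ε₁+1/ε_s−1)+(1/ε_s+1/ε₂−1) = 2.602+2.095 = 4.698.
Heat-flux ratio q₀/q = 4.698/2.841.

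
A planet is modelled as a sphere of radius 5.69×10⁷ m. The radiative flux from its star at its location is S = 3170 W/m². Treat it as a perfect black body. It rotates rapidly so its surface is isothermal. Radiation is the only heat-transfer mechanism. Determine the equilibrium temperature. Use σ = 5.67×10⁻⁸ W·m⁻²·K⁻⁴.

T ≈ 344 K

At equilibrium, absorbed power = emitted power.
Absorbing cross-section = πr² = 1.017×10¹⁶ m²; emitting surface = 4πr² = 4.069×10¹⁶ m² (ratio 4).
S·A_cross = εσ·A_surf·T⁴  ⇒  T⁴ = S/(4σ).
T⁴ = 1.00·3170/(4·5.67×10⁻⁸) = 1.398×10¹⁰ K⁴.
T = (1.398×10¹⁰)^(1/4).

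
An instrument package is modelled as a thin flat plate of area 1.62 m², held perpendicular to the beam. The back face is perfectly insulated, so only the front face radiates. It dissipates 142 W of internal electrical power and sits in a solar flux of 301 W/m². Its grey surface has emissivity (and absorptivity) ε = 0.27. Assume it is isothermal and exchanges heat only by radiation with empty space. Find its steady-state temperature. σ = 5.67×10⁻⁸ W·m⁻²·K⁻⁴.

At steady state, absorbed solar power + internal power = radiated power.
Absorbed: α·S·A_cross = 0.27·301·1.620 = 131.7 W (cross-section A).
Total input = 131.7 + 142 = 273.7 W.
Radiated: εσ·A_surf·T⁴ with A_surf = A = 1.620 m².
T⁴ = 273.7/(0.27·5.67×10⁻⁸·1.620) = 1.103×10¹⁰ K⁴.

T ≈ 324 K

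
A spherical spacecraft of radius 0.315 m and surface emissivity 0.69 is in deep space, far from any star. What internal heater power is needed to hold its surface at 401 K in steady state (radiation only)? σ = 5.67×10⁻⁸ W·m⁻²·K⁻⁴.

P ≈ 1260 W

P = εσ·4πr²·T⁴.
4πr² = 1.247 m²; T⁴ = 2.586×10¹⁰ K⁴.
P = 0.69·5.67×10⁻⁸·1.247·2.586×10¹⁰.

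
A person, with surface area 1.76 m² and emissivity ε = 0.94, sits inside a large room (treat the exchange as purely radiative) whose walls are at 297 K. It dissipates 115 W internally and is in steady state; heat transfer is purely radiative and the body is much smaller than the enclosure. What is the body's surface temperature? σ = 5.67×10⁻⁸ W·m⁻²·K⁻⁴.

T ≈ 308 K

For a small grey body in a large enclosure, net radiated power = εσA(T⁴ − T_w⁴).
Steady state: P = εσA(T⁴ − T_w⁴) with A = 1.76 m².
T⁴ = P/(εσA) + T_w⁴ = 115/(0.94·5.67×10⁻⁸·1.760) + (297)⁴
    = 1.226×10⁹ + 7.781×10⁹ = 9.007×10⁹ K⁴.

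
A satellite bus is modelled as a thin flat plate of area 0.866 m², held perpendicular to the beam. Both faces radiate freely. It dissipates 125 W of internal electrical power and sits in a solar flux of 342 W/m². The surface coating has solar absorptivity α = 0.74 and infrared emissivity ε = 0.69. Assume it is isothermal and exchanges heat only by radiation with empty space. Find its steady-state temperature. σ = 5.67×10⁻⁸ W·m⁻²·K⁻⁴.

At steady state, absorbed solar power + internal power = radiated power.
Absorbed: α·S·A_cross = 0.74·342·0.8660 = 219.2 W (cross-section A).
Total input = 219.2 + 125 = 344.2 W.
Radiated: εσ·A_surf·T⁴ with A_surf = 2A = 1.732 m².
T⁴ = 344.2/(0.69·5.67×10⁻⁸·1.732) = 5.079×10⁹ K⁴.

T ≈ 267 K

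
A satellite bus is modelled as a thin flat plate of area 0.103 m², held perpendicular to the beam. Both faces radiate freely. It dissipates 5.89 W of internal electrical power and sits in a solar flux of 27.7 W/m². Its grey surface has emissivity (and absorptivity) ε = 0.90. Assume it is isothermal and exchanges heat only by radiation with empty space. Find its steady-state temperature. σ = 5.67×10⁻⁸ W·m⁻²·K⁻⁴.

T ≈ 168 K

At steady state, absorbed solar power + internal power = radiated power.
Absorbed: α·S·A_cross = 0.90·27.7·0.1030 = 2.568 W (cross-section A).
Total input = 2.568 + 5.89 = 8.458 W.
Radiated: εσ·A_surf·T⁴ with A_surf = 2A = 0.2060 m².
T⁴ = 8.458/(0.90·5.67×10⁻⁸·0.2060) = 8.046×10⁸ K⁴.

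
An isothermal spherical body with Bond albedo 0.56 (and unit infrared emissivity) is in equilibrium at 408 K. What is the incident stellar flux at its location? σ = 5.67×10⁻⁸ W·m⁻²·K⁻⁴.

(1−a)S·πr² = σ·4πr²·T⁴ ⇒ S = 4σT⁴/(1−a).
S = 4·5.67×10⁻⁸·2.771×10¹⁰/0.440.

S ≈ 14300 W/m²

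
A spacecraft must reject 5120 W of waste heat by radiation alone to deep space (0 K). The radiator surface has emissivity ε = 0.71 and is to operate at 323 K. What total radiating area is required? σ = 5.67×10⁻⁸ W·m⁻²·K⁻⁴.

A ≈ 11.7 m²

P = εσA T⁴ ⇒ A = P/(εσT⁴).
T⁴ = 1.088×10¹⁰ K⁴.
A = 5120/(0.71 × 5.67×10⁻⁸ × 1.088×10¹⁰).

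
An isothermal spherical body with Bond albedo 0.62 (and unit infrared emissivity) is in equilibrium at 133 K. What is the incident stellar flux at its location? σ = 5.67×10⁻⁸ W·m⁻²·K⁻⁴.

(1−a)S·πr² = σ·4πr²·T⁴ ⇒ S = 4σT⁴/(1−a).
S = 4·5.67×10⁻⁸·3.129×10⁸/0.380.

S ≈ 187 W/m²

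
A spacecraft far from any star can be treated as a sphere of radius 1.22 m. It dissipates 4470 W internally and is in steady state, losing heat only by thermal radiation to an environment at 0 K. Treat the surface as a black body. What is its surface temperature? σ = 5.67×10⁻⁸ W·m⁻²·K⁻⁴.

Steady state: internal power = radiated power, P = εσA T⁴.
Radiating area A = 4πr² = 18.70 m².
T⁴ = P/(εσA) = 4470/(1.0·5.67×10⁻⁸·18.70) = 4.215×10⁹ K⁴.
T = (4.215×10⁹)^(1/4).

T ≈ 255 K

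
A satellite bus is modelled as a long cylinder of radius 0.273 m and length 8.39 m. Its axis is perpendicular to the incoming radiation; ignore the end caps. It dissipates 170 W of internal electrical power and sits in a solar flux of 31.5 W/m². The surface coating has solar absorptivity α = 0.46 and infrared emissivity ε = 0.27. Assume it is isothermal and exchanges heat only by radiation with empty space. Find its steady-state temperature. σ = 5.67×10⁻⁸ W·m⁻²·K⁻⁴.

At steady state, absorbed solar power + internal power = radiated power.
Absorbed: α·S·A_cross = 0.46·31.5·4.581 = 66.38 W (cross-section 2rL).
Total input = 66.38 + 170 = 236.4 W.
Radiated: εσ·A_surf·T⁴ with A_surf = 2πrL = 14.39 m².
T⁴ = 236.4/(0.27·5.67×10⁻⁸·14.39) = 1.073×10⁹ K⁴.

T ≈ 181 K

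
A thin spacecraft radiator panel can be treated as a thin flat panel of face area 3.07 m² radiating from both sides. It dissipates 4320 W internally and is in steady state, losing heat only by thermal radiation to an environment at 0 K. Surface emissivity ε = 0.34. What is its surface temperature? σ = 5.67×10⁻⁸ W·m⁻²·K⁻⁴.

T ≈ 437 K

Steady state: internal power = radiated power, P = εσA T⁴.
Radiating area A = 2·3.07 = 6.140 m².
T⁴ = P/(εσA) = 4320/(0.34·5.67×10⁻⁸·6.140) = 3.650×10¹⁰ K⁴.
T = (3.650×10¹⁰)^(1/4).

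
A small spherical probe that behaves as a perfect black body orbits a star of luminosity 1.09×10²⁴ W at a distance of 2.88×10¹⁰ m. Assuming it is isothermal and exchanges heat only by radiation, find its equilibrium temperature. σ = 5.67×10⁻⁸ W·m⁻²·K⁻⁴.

First find the stellar flux at distance d: S = L/(4πd²) = 1.09×10²⁴/(4π·(2.88×10¹⁰)²) = 104.6 W/m².
For an isothermal sphere, absorbed (1−a)S·πr² = emitted σ·4πr²·T⁴, so T⁴ = (1−a)S/(4σ).
T⁴ = 1.00·104.6/(4·5.67×10⁻⁸) = 4.611×10⁸ K⁴.

T ≈ 147 K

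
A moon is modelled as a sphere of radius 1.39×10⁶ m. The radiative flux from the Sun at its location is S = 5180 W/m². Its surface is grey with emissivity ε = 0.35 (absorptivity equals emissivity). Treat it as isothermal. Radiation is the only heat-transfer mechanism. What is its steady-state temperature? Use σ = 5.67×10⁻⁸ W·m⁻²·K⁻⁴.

At equilibrium, absorbed power = emitted power.
Absorbing cross-section = πr² = 6.070×10¹² m²; emitting surface = 4πr² = 2.428×10¹³ m² (ratio 4).
εS·A_cross = εσ·A_surf·T⁴  ⇒  T⁴ = S/(4σ)   (ε cancels).
T⁴ = 5180/(4·5.67×10⁻⁸) = 2.284×10¹⁰ K⁴.
T = (2.284×10¹⁰)^(1/4).

T ≈ 389 K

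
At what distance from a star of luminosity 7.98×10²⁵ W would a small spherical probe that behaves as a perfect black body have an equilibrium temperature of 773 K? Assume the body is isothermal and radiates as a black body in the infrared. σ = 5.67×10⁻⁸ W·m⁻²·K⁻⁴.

For an isothermal black-emitting sphere, (1−a)S·πr² = σ·4πr²·T⁴ ⇒ S = 4σT⁴/(1−a).
S = 4·5.67×10⁻⁸·(773)⁴/1.00 = 80980 W/m².
Flux falls as S = L/(4πd²), so d = √(L/(4πS)) = √(7.98×10²⁵/(4π·80980)).

d ≈ 8.86×10⁹ m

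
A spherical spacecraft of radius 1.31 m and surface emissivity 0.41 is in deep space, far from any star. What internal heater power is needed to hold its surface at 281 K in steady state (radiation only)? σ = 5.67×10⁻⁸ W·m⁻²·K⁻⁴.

P = εσ·4πr²·T⁴.
4πr² = 21.57 m²; T⁴ = 6.235×10⁹ K⁴.
P = 0.41·5.67×10⁻⁸·21.57·6.235×10⁹.

P ≈ 3130 W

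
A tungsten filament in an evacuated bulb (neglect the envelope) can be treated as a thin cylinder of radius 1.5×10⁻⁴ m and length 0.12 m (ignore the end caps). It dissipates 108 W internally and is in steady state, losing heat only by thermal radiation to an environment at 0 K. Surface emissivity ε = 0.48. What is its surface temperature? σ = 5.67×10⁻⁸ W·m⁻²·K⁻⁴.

Steady state: internal power = radiated power, P = εσA T⁴.
Radiating area A = 2πrL = 1.131×10⁻⁴ m².
T⁴ = P/(εσA) = 108/(0.48·5.67×10⁻⁸·1.131×10⁻⁴) = 3.509×10¹³ K⁴.
T = (3.509×10¹³)^(1/4).

T ≈ 2430 K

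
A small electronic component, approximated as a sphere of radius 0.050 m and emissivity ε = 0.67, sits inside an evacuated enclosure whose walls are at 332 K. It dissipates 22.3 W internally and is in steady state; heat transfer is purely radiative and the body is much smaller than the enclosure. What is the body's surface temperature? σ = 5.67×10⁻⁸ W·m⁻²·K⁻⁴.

For a small grey body in a large enclosure, net radiated power = εσA(T⁴ − T_w⁴).
Steady state: P = εσA(T⁴ − T_w⁴) with A = 4πr² = 0.03142 m².
T⁴ = P/(εσA) + T_w⁴ = 22.3/(0.67·5.67×10⁻⁸·0.03142) + (332)⁴
    = 1.869×10¹⁰ + 1.215×10¹⁰ = 3.083×10¹⁰ K⁴.

T ≈ 419 K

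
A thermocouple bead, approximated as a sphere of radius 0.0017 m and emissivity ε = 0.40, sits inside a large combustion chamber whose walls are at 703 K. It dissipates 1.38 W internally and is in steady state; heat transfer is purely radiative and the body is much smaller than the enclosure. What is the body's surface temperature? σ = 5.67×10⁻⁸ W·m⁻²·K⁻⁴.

T ≈ 1180 K

For a small grey body in a large enclosure, net radiated power = εσA(T⁴ − T_w⁴).
Steady state: P = εσA(T⁴ − T_w⁴) with A = 4πr² = 3.632×10⁻⁵ m².
T⁴ = P/(εσA) + T_w⁴ = 1.38/(0.40·5.67×10⁻⁸·3.632×10⁻⁵) + (703)⁴
    = 1.675×10¹² + 2.442×10¹¹ = 1.920×10¹² K⁴.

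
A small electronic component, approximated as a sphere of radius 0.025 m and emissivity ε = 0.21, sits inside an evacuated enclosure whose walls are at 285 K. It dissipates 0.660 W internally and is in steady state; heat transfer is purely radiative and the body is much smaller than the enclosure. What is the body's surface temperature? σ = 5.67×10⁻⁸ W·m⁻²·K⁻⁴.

T ≈ 342 K

For a small grey body in a large enclosure, net radiated power = εσA(T⁴ − T_w⁴).
Steady state: P = εσA(T⁴ − T_w⁴) with A = 4πr² = 0.007854 m².
T⁴ = P/(εσA) + T_w⁴ = 0.660/(0.21·5.67×10⁻⁸·0.007854) + (285)⁴
    = 7.058×10⁹ + 6.598×10⁹ = 1.366×10¹⁰ K⁴.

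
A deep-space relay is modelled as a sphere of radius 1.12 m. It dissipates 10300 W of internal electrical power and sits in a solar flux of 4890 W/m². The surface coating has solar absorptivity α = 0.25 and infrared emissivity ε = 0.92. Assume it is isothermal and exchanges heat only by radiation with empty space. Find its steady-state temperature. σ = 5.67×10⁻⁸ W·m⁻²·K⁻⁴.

T ≈ 368 K

At steady state, absorbed solar power + internal power = radiated power.
Absorbed: α·S·A_cross = 0.25·4890·3.941 = 4818 W (cross-section πr²).
Total input = 4818 + 10300 = 15120 W.
Radiated: εσ·A_surf·T⁴ with A_surf = 4πr² = 15.76 m².
T⁴ = 15120/(0.92·5.67×10⁻⁸·15.76) = 1.839×10¹⁰ K⁴.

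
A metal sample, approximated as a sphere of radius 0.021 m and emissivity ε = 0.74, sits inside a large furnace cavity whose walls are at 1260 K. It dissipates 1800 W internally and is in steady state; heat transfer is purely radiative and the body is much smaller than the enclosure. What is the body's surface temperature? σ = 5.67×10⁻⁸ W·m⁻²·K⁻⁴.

For a small grey body in a large enclosure, net radiated power = εσA(T⁴ − T_w⁴).
Steady state: P = εσA(T⁴ − T_w⁴) with A = 4πr² = 0.005542 m².
T⁴ = P/(εσA) + T_w⁴ = 1800/(0.74·5.67×10⁻⁸·0.005542) + (1260)⁴
    = 7.741×10¹² + 2.520×10¹² = 1.026×10¹³ K⁴.

T ≈ 1790 K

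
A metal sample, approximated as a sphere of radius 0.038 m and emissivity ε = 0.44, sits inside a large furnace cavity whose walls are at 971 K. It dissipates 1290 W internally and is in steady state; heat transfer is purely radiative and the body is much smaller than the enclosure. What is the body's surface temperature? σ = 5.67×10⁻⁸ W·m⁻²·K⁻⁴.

For a small grey body in a large enclosure, net radiated power = εσA(T⁴ − T_w⁴).
Steady state: P = εσA(T⁴ − T_w⁴) with A = 4πr² = 0.01815 m².
T⁴ = P/(εσA) + T_w⁴ = 1290/(0.44·5.67×10⁻⁸·0.01815) + (971)⁴
    = 2.850×10¹² + 8.889×10¹¹ = 3.739×10¹² K⁴.

T ≈ 1390 K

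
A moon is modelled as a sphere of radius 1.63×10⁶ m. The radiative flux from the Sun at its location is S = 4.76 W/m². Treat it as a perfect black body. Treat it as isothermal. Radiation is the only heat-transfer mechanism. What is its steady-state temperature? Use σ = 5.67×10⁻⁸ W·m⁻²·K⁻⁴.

At equilibrium, absorbed power = emitted power.
Absorbing cross-section = πr² = 8.347×10¹² m²; emitting surface = 4πr² = 3.339×10¹³ m² (ratio 4).
S·A_cross = εσ·A_surf·T⁴  ⇒  T⁴ = S/(4σ).
T⁴ = 1.00·4.76/(4·5.67×10⁻⁸) = 2.099×10⁷ K⁴.
T = (2.099×10⁷)^(1/4).

T ≈ 67.7 K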